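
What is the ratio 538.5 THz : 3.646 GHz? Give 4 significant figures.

147700

(538.5e12) / (3.646e9) = 147.7e3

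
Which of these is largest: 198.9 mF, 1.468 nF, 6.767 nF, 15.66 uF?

198.9 mF

198.9 mF = 0.1989 F
1.468 nF = 0.000000001468 F
6.767 nF = 0.000000006767 F
15.66 uF = 0.00001566 F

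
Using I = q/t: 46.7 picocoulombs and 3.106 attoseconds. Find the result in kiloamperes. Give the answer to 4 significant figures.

(46.7 × 10^-12) / (3.106 × 10^-18) = 15.0354 × 10^6 A

15040 kiloamperes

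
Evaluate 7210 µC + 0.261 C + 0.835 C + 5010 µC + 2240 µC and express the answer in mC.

1110.46 mC

In mC:
  7210 µC = 7210 × 10^-3 mC = 7.21
  0.261 C = 0.261 × 10^3 mC = 261
  0.835 C = 0.835 × 10^3 mC = 835
  5010 µC = 5010 × 10^-3 mC = 5.01
  2240 µC = 2240 × 10^-3 mC = 2.24
Sum: 7.21 + 261 + 835 + 5.01 + 2.24 = 1110.46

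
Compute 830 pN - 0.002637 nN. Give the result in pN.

In pN:
  830 pN → 830
  0.002637 nN = 0.002637e3 pN = 2.637
Difference: 830 - 2.637 = 827.363

827.363 pN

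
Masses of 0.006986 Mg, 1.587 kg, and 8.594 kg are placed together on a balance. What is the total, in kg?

17.167 kg

In kg:
  0.006986 Mg = 0.006986 × 10³ kg = 6.986
  1.587 kg → 1.587
  8.594 kg → 8.594
Sum: 6.986 + 1.587 + 8.594 = 17.167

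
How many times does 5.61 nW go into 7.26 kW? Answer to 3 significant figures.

1290000000000

(7.26 × 10³) / (5.61 × 10⁻⁹) = 1.294 × 10¹²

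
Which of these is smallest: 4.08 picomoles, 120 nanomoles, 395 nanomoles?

4.08 picomoles = 0.00000000000408 moles
120 nanomoles = 0.00000012 moles
395 nanomoles = 0.000000395 moles

4.08 picomoles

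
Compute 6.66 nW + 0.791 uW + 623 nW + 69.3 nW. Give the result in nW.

1489.96 nW

In nW:
  6.66 nW → 6.66
  0.791 uW = 0.791e3 nW = 791
  623 nW → 623
  69.3 nW → 69.3
Sum: 6.66 + 791 + 623 + 69.3 = 1489.96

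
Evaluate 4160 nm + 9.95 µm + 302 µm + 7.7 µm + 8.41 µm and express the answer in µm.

In µm:
  4160 nm = 4160e-3 µm = 4.16
  9.95 µm → 9.95
  302 µm → 302
  7.7 µm → 7.7
  8.41 µm → 8.41
Sum: 4.16 + 9.95 + 302 + 7.7 + 8.41 = 332.22

332.22 µm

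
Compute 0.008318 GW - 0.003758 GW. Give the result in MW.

In MW:
  0.008318 GW = 0.008318 × 10³ MW = 8.318
  0.003758 GW = 0.003758 × 10³ MW = 3.758
Difference: 8.318 - 3.758 = 4.56

4.56 MW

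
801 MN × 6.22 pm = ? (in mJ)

801e6 × 6.22e-12 = 4982.22e-6 J

4.98222 mJ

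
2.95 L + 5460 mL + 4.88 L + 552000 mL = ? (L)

In L:
  2.95 L → 2.95
  5460 mL = 5460 × 10^-3 L = 5.46
  4.88 L → 4.88
  552000 mL = 552000 × 10^-3 L = 552
Sum: 2.95 + 5.46 + 4.88 + 552 = 565.29

565.29 L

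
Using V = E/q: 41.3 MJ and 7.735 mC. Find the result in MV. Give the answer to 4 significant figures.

(41.3e6) / (7.735e-3) = 5.33937e9 V

5339 MV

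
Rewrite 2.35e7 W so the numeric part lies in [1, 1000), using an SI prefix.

23.5 MW

= 23.5e6 W; 1e6 is mega.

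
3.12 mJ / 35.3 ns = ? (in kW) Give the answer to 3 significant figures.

(3.12 × 10⁻³) / (35.3 × 10⁻⁹) = 0.088385 × 10⁶ W

88.4 kW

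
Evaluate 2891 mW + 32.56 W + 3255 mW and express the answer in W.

38.706 W

In W:
  2891 mW = 2891 × 10^-3 W = 2.891
  32.56 W → 32.56
  3255 mW = 3255 × 10^-3 W = 3.255
Sum: 2.891 + 32.56 + 3.255 = 38.706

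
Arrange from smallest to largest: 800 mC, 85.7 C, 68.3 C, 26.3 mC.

26.3 mC < 800 mC < 68.3 C < 85.7 C

800 mC = 0.8 C
85.7 C = 85.7 C
68.3 C = 68.3 C
26.3 mC = 0.0263 C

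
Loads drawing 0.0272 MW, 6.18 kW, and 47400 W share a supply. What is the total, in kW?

80.78 kW

In kW:
  0.0272 MW = 0.0272 × 10³ kW = 27.2
  6.18 kW → 6.18
  47400 W = 47400 × 10⁻³ kW = 47.4
Sum: 27.2 + 6.18 + 47.4 = 80.78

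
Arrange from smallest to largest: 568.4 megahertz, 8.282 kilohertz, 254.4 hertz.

568.4 megahertz = 568400000 hertz
8.282 kilohertz = 8282 hertz
254.4 hertz = 254.4 hertz

254.4 hertz < 8.282 kilohertz < 568.4 megahertz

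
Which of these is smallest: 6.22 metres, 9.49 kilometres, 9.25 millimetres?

9.25 millimetres

6.22 metres = 6.22 metres
9.49 kilometres = 9490 metres
9.25 millimetres = 0.00925 metres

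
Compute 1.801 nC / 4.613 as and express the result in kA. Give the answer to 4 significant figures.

(1.801e-9) / (4.613e-18) = 0.390418e9 A

390400 kA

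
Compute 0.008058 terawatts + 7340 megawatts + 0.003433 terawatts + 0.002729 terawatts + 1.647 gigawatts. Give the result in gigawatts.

In gigawatts:
  0.008058 terawatts = 0.008058e3 gigawatts = 8.058
  7340 megawatts = 7340e-3 gigawatts = 7.34
  0.003433 terawatts = 0.003433e3 gigawatts = 3.433
  0.002729 terawatts = 0.002729e3 gigawatts = 2.729
  1.647 gigawatts → 1.647
Sum: 8.058 + 7.34 + 3.433 + 2.729 + 1.647 = 23.207

23.207 gigawatts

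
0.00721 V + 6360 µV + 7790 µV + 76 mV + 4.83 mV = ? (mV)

In mV:
  0.00721 V = 0.00721 × 10^3 mV = 7.21
  6360 µV = 6360 × 10^-3 mV = 6.36
  7790 µV = 7790 × 10^-3 mV = 7.79
  76 mV → 76
  4.83 mV → 4.83
Sum: 7.21 + 6.36 + 7.79 + 76 + 4.83 = 102.19

102.19 mV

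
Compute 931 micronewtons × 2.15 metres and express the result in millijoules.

2.00165 millijoules

931 × 10⁻⁶ × 2.15 = 2001.65 × 10⁻⁶ J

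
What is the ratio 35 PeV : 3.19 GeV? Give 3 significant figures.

11000000

(35 × 10¹⁵) / (3.19 × 10⁹) = 10.97 × 10⁶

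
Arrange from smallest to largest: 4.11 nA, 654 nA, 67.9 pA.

67.9 pA < 4.11 nA < 654 nA

4.11 nA = 0.00000000411 A
654 nA = 0.000000654 A
67.9 pA = 0.0000000000679 A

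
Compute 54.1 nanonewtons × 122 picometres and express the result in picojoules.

54.1 × 10^-9 × 122 × 10^-12 = 6600.2 × 10^-21 J

0.0000066002 picojoules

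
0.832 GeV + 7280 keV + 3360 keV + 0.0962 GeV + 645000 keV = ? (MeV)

In MeV:
  0.832 GeV = 0.832 × 10^3 MeV = 832
  7280 keV = 7280 × 10^-3 MeV = 7.28
  3360 keV = 3360 × 10^-3 MeV = 3.36
  0.0962 GeV = 0.0962 × 10^3 MeV = 96.2
  645000 keV = 645000 × 10^-3 MeV = 645
Sum: 832 + 7.28 + 3.36 + 96.2 + 645 = 1583.84

1583.84 MeV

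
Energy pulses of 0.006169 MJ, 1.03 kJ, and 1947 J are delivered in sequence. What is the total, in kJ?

9.146 kJ

In kJ:
  0.006169 MJ = 0.006169e3 kJ = 6.169
  1.03 kJ → 1.03
  1947 J = 1947e-3 kJ = 1.947
Sum: 6.169 + 1.03 + 1.947 = 9.146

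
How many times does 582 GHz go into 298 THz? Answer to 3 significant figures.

(298e12) / (582e9) = 0.512e3

512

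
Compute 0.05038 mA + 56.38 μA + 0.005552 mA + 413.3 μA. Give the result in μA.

525.612 μA

In μA:
  0.05038 mA = 0.05038 × 10^3 μA = 50.38
  56.38 μA → 56.38
  0.005552 mA = 0.005552 × 10^3 μA = 5.552
  413.3 μA → 413.3
Sum: 50.38 + 56.38 + 5.552 + 413.3 = 525.612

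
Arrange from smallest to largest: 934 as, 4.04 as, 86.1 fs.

934 as = 0.000000000000000934 s
4.04 as = 0.00000000000000000404 s
86.1 fs = 0.0000000000000861 s

4.04 as < 934 as < 86.1 fs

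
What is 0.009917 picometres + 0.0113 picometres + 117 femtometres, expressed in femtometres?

In femtometres:
  0.009917 picometres = 0.009917 × 10^3 femtometres = 9.917
  0.0113 picometres = 0.0113 × 10^3 femtometres = 11.3
  117 femtometres → 117
Sum: 9.917 + 11.3 + 117 = 138.217

138.217 femtometres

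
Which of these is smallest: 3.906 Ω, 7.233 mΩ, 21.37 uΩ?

3.906 Ω = 3.906 Ω
7.233 mΩ = 0.007233 Ω
21.37 uΩ = 0.00002137 Ω

21.37 uΩ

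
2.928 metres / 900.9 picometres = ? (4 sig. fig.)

3250000000

(2.928) / (900.9 × 10⁻¹²) = 0.0032501 × 10¹²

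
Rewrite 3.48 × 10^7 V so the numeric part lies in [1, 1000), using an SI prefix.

= 34.8 × 10^6 V; 10^6 is mega.

34.8 MV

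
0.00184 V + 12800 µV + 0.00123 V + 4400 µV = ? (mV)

In mV:
  0.00184 V = 0.00184 × 10³ mV = 1.84
  12800 µV = 12800 × 10⁻³ mV = 12.8
  0.00123 V = 0.00123 × 10³ mV = 1.23
  4400 µV = 4400 × 10⁻³ mV = 4.4
Sum: 1.84 + 12.8 + 1.23 + 4.4 = 20.27

20.27 mV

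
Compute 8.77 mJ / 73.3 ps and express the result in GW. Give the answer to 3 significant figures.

0.120 GW

(8.77 × 10^-3) / (73.3 × 10^-12) = 0.11965 × 10^9 W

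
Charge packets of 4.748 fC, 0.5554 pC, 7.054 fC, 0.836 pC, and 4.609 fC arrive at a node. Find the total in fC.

In fC:
  4.748 fC → 4.748
  0.5554 pC = 0.5554e3 fC = 555.4
  7.054 fC → 7.054
  0.836 pC = 0.836e3 fC = 836
  4.609 fC → 4.609
Sum: 4.748 + 555.4 + 7.054 + 836 + 4.609 = 1407.811

1407.811 fC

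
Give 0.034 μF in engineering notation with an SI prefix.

= 34 × 10⁻⁹ F; 10⁻⁹ is nano.

34 nF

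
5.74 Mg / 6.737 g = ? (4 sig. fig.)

(5.74e6) / (6.737) = 0.85201e6

852000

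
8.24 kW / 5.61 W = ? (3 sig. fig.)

(8.24 × 10^3) / (5.61) = 1.469 × 10^3

1470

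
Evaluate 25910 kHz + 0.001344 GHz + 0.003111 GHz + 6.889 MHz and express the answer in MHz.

In MHz:
  25910 kHz = 25910 × 10^-3 MHz = 25.91
  0.001344 GHz = 0.001344 × 10^3 MHz = 1.344
  0.003111 GHz = 0.003111 × 10^3 MHz = 3.111
  6.889 MHz → 6.889
Sum: 25.91 + 1.344 + 3.111 + 6.889 = 37.254

37.254 MHz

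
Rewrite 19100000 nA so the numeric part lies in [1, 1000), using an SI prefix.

19.1 mA

= 19.1 × 10^-3 A; 10^-3 is milli.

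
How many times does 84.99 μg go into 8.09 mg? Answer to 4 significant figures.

95.19

(8.09e-3) / (84.99e-6) = 0.095188e3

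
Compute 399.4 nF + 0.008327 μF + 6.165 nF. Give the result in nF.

In nF:
  399.4 nF → 399.4
  0.008327 μF = 0.008327 × 10³ nF = 8.327
  6.165 nF → 6.165
Sum: 399.4 + 8.327 + 6.165 = 413.892

413.892 nF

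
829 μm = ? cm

0.0829 cm

micro = 10^-6, centi = 10^-2; factor is 10^-4.
829 × 10^-4 = 0.0829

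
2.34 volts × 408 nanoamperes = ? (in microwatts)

0.95472 microwatts

2.34 × 408e-9 = 954.72e-9 W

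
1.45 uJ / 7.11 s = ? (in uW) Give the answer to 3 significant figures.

(1.45 × 10^-6) / (7.11) = 0.20394 × 10^-6 W

0.204 uW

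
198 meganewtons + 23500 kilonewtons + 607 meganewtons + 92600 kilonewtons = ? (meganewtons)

In meganewtons:
  198 meganewtons → 198
  23500 kilonewtons = 23500 × 10^-3 meganewtons = 23.5
  607 meganewtons → 607
  92600 kilonewtons = 92600 × 10^-3 meganewtons = 92.6
Sum: 198 + 23.5 + 607 + 92.6 = 921.1

921.1 meganewtons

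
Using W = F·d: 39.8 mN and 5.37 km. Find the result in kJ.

0.213726 kJ

39.8 × 10⁻³ × 5.37 × 10³ = 213.726 J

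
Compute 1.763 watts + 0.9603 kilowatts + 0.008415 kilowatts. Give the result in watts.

In watts:
  1.763 watts → 1.763
  0.9603 kilowatts = 0.9603 × 10^3 watts = 960.3
  0.008415 kilowatts = 0.008415 × 10^3 watts = 8.415
Sum: 1.763 + 960.3 + 8.415 = 970.478

970.478 watts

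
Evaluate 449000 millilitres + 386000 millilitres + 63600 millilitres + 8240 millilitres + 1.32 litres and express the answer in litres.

908.16 litres

In litres:
  449000 millilitres = 449000 × 10^-3 litres = 449
  386000 millilitres = 386000 × 10^-3 litres = 386
  63600 millilitres = 63600 × 10^-3 litres = 63.6
  8240 millilitres = 8240 × 10^-3 litres = 8.24
  1.32 litres → 1.32
Sum: 449 + 386 + 63.6 + 8.24 + 1.32 = 908.16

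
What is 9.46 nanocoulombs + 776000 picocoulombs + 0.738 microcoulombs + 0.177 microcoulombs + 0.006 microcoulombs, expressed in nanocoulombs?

In nanocoulombs:
  9.46 nanocoulombs → 9.46
  776000 picocoulombs = 776000 × 10⁻³ nanocoulombs = 776
  0.738 microcoulombs = 0.738 × 10³ nanocoulombs = 738
  0.177 microcoulombs = 0.177 × 10³ nanocoulombs = 177
  0.006 microcoulombs = 0.006 × 10³ nanocoulombs = 6
Sum: 9.46 + 776 + 738 + 177 + 6 = 1706.46

1706.46 nanocoulombs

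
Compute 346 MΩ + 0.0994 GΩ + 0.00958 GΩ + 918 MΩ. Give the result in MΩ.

In MΩ:
  346 MΩ → 346
  0.0994 GΩ = 0.0994e3 MΩ = 99.4
  0.00958 GΩ = 0.00958e3 MΩ = 9.58
  918 MΩ → 918
Sum: 346 + 99.4 + 9.58 + 918 = 1372.98

1372.98 MΩ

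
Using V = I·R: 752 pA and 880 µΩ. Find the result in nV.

752 × 10^-12 × 880 × 10^-6 = 661760 × 10^-18 V

0.00066176 nV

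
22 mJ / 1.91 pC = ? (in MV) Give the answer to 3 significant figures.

(22 × 10⁻³) / (1.91 × 10⁻¹²) = 11.518 × 10⁹ V

11500 MV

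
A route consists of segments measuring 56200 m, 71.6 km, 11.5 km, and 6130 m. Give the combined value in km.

145.43 km

In km:
  56200 m = 56200 × 10⁻³ km = 56.2
  71.6 km → 71.6
  11.5 km → 11.5
  6130 m = 6130 × 10⁻³ km = 6.13
Sum: 56.2 + 71.6 + 11.5 + 6.13 = 145.43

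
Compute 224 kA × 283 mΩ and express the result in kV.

63.392 kV

224 × 10³ × 283 × 10⁻³ = 63392 V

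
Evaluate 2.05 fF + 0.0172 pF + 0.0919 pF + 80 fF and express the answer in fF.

In fF:
  2.05 fF → 2.05
  0.0172 pF = 0.0172e3 fF = 17.2
  0.0919 pF = 0.0919e3 fF = 91.9
  80 fF → 80
Sum: 2.05 + 17.2 + 91.9 + 80 = 191.15

191.15 fF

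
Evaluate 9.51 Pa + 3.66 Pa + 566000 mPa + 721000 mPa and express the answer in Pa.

In Pa:
  9.51 Pa → 9.51
  3.66 Pa → 3.66
  566000 mPa = 566000 × 10^-3 Pa = 566
  721000 mPa = 721000 × 10^-3 Pa = 721
Sum: 9.51 + 3.66 + 566 + 721 = 1300.17

1300.17 Pa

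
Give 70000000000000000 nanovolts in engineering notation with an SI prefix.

70 megavolts

= 70 × 10^6 volts; 10^6 is mega.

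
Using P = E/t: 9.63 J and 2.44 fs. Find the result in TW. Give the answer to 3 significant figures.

3950 TW

(9.63) / (2.44 × 10^-15) = 3.9467 × 10^15 W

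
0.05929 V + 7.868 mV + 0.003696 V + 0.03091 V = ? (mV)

In mV:
  0.05929 V = 0.05929 × 10³ mV = 59.29
  7.868 mV → 7.868
  0.003696 V = 0.003696 × 10³ mV = 3.696
  0.03091 V = 0.03091 × 10³ mV = 30.91
Sum: 59.29 + 7.868 + 3.696 + 30.91 = 101.764

101.764 mV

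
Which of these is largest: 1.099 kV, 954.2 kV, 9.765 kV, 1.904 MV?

1.099 kV = 1099 V
954.2 kV = 954200 V
9.765 kV = 9765 V
1.904 MV = 1904000 V

1.904 MV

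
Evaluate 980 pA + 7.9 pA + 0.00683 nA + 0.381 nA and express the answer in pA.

In pA:
  980 pA → 980
  7.9 pA → 7.9
  0.00683 nA = 0.00683 × 10³ pA = 6.83
  0.381 nA = 0.381 × 10³ pA = 381
Sum: 980 + 7.9 + 6.83 + 381 = 1375.73

1375.73 pA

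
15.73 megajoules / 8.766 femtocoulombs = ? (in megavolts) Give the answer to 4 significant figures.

(15.73 × 10^6) / (8.766 × 10^-15) = 1.79443 × 10^21 V

1794000000000000 megavolts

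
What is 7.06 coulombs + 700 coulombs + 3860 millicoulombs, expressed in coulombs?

In coulombs:
  7.06 coulombs → 7.06
  700 coulombs → 700
  3860 millicoulombs = 3860 × 10⁻³ coulombs = 3.86
Sum: 7.06 + 700 + 3.86 = 710.92

710.92 coulombs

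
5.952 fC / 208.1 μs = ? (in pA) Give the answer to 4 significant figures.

28.60 pA

(5.952 × 10^-15) / (208.1 × 10^-6) = 0.0286016 × 10^-9 A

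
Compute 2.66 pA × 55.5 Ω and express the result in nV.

0.14763 nV

2.66e-12 × 55.5 = 147.63e-12 V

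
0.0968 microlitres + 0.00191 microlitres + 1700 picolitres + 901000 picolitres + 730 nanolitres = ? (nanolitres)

1731.41 nanolitres

In nanolitres:
  0.0968 microlitres = 0.0968 × 10^3 nanolitres = 96.8
  0.00191 microlitres = 0.00191 × 10^3 nanolitres = 1.91
  1700 picolitres = 1700 × 10^-3 nanolitres = 1.7
  901000 picolitres = 901000 × 10^-3 nanolitres = 901
  730 nanolitres → 730
Sum: 96.8 + 1.91 + 1.7 + 901 + 730 = 1731.41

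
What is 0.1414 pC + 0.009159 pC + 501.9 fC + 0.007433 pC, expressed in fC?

In fC:
  0.1414 pC = 0.1414e3 fC = 141.4
  0.009159 pC = 0.009159e3 fC = 9.159
  501.9 fC → 501.9
  0.007433 pC = 0.007433e3 fC = 7.433
Sum: 141.4 + 9.159 + 501.9 + 7.433 = 659.892

659.892 fC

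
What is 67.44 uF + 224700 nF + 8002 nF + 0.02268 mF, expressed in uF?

322.822 uF

In uF:
  67.44 uF → 67.44
  224700 nF = 224700 × 10^-3 uF = 224.7
  8002 nF = 8002 × 10^-3 uF = 8.002
  0.02268 mF = 0.02268 × 10^3 uF = 22.68
Sum: 67.44 + 224.7 + 8.002 + 22.68 = 322.822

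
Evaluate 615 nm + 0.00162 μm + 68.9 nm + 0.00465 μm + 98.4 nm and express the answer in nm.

In nm:
  615 nm → 615
  0.00162 μm = 0.00162 × 10^3 nm = 1.62
  68.9 nm → 68.9
  0.00465 μm = 0.00465 × 10^3 nm = 4.65
  98.4 nm → 98.4
Sum: 615 + 1.62 + 68.9 + 4.65 + 98.4 = 788.57

788.57 nm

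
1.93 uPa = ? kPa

micro = 10^-6, kilo = 10^3; factor is 10^-9.
1.93 × 10^-9 = 0.00000000193

0.00000000193 kPa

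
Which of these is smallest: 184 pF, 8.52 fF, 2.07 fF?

2.07 fF

184 pF = 0.000000000184 F
8.52 fF = 0.00000000000000852 F
2.07 fF = 0.00000000000000207 F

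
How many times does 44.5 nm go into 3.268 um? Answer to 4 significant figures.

73.44

(3.268e-6) / (44.5e-9) = 0.073438e3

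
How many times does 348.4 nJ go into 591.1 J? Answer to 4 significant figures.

1697000000

(591.1) / (348.4e-9) = 1.6966e9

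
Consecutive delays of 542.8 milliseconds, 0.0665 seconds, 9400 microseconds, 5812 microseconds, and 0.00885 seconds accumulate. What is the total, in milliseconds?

In milliseconds:
  542.8 milliseconds → 542.8
  0.0665 seconds = 0.0665 × 10³ milliseconds = 66.5
  9400 microseconds = 9400 × 10⁻³ milliseconds = 9.4
  5812 microseconds = 5812 × 10⁻³ milliseconds = 5.812
  0.00885 seconds = 0.00885 × 10³ milliseconds = 8.85
Sum: 542.8 + 66.5 + 9.4 + 5.812 + 8.85 = 633.362

633.362 milliseconds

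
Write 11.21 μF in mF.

0.01121 mF

micro = 10^-6, milli = 10^-3; factor is 10^-3.
11.21 × 10^-3 = 0.01121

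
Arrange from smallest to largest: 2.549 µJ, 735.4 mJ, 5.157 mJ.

2.549 µJ = 0.000002549 J
735.4 mJ = 0.7354 J
5.157 mJ = 0.005157 J

2.549 µJ < 5.157 mJ < 735.4 mJ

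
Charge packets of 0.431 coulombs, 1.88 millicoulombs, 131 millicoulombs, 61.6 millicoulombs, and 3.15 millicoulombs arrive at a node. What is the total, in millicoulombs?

In millicoulombs:
  0.431 coulombs = 0.431e3 millicoulombs = 431
  1.88 millicoulombs → 1.88
  131 millicoulombs → 131
  61.6 millicoulombs → 61.6
  3.15 millicoulombs → 3.15
Sum: 431 + 1.88 + 131 + 61.6 + 3.15 = 628.63

628.63 millicoulombs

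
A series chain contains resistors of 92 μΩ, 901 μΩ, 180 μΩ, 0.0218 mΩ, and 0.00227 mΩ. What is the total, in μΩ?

In μΩ:
  92 μΩ → 92
  901 μΩ → 901
  180 μΩ → 180
  0.0218 mΩ = 0.0218e3 μΩ = 21.8
  0.00227 mΩ = 0.00227e3 μΩ = 2.27
Sum: 92 + 901 + 180 + 21.8 + 2.27 = 1197.07

1197.07 μΩ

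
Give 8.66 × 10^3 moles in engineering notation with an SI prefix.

8.66 kilomoles

= 8.66 × 10^3 moles; 10^3 is kilo.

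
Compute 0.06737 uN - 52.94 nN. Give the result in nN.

In nN:
  0.06737 uN = 0.06737e3 nN = 67.37
  52.94 nN → 52.94
Difference: 67.37 - 52.94 = 14.43

14.43 nN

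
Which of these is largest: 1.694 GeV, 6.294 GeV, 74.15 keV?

6.294 GeV

1.694 GeV = 1694000000 eV
6.294 GeV = 6294000000 eV
74.15 keV = 74150 eV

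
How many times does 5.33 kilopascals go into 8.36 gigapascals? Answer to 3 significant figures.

1570000

(8.36 × 10^9) / (5.33 × 10^3) = 1.568 × 10^6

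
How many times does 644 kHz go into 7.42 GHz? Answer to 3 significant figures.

(7.42 × 10^9) / (644 × 10^3) = 0.01152 × 10^6

11500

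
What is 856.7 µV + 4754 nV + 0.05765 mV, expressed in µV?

919.104 µV

In µV:
  856.7 µV → 856.7
  4754 nV = 4754 × 10⁻³ µV = 4.754
  0.05765 mV = 0.05765 × 10³ µV = 57.65
Sum: 856.7 + 4.754 + 57.65 = 919.104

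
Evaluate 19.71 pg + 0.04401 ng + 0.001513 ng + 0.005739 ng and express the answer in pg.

In pg:
  19.71 pg → 19.71
  0.04401 ng = 0.04401e3 pg = 44.01
  0.001513 ng = 0.001513e3 pg = 1.513
  0.005739 ng = 0.005739e3 pg = 5.739
Sum: 19.71 + 44.01 + 1.513 + 5.739 = 70.972

70.972 pg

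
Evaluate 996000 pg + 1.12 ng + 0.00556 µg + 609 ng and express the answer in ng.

In ng:
  996000 pg = 996000 × 10^-3 ng = 996
  1.12 ng → 1.12
  0.00556 µg = 0.00556 × 10^3 ng = 5.56
  609 ng → 609
Sum: 996 + 1.12 + 5.56 + 609 = 1611.68

1611.68 ng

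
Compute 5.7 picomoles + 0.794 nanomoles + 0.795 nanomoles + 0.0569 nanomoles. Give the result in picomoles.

1651.6 picomoles

In picomoles:
  5.7 picomoles → 5.7
  0.794 nanomoles = 0.794e3 picomoles = 794
  0.795 nanomoles = 0.795e3 picomoles = 795
  0.0569 nanomoles = 0.0569e3 picomoles = 56.9
Sum: 5.7 + 794 + 795 + 56.9 = 1651.6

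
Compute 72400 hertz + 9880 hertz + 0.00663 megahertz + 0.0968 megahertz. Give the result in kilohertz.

In kilohertz:
  72400 hertz = 72400 × 10^-3 kilohertz = 72.4
  9880 hertz = 9880 × 10^-3 kilohertz = 9.88
  0.00663 megahertz = 0.00663 × 10^3 kilohertz = 6.63
  0.0968 megahertz = 0.0968 × 10^3 kilohertz = 96.8
Sum: 72.4 + 9.88 + 6.63 + 96.8 = 185.71

185.71 kilohertz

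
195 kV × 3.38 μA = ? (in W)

0.6591 W

195e3 × 3.38e-6 = 659.1e-3 W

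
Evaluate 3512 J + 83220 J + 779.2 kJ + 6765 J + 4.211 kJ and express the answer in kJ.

In kJ:
  3512 J = 3512e-3 kJ = 3.512
  83220 J = 83220e-3 kJ = 83.22
  779.2 kJ → 779.2
  6765 J = 6765e-3 kJ = 6.765
  4.211 kJ → 4.211
Sum: 3.512 + 83.22 + 779.2 + 6.765 + 4.211 = 876.908

876.908 kJ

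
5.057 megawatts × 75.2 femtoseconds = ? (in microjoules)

0.3802864 microjoules

5.057e6 × 75.2e-15 = 380.2864e-9 J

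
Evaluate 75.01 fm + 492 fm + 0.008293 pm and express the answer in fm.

575.303 fm

In fm:
  75.01 fm → 75.01
  492 fm → 492
  0.008293 pm = 0.008293 × 10^3 fm = 8.293
Sum: 75.01 + 492 + 8.293 = 575.303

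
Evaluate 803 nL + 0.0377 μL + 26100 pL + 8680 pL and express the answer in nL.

In nL:
  803 nL → 803
  0.0377 μL = 0.0377 × 10^3 nL = 37.7
  26100 pL = 26100 × 10^-3 nL = 26.1
  8680 pL = 8680 × 10^-3 nL = 8.68
Sum: 803 + 37.7 + 26.1 + 8.68 = 875.48

875.48 nL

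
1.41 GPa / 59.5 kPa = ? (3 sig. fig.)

(1.41 × 10^9) / (59.5 × 10^3) = 0.0237 × 10^6

23700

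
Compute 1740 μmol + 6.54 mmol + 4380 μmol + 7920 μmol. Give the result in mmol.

20.58 mmol

In mmol:
  1740 μmol = 1740 × 10⁻³ mmol = 1.74
  6.54 mmol → 6.54
  4380 μmol = 4380 × 10⁻³ mmol = 4.38
  7920 μmol = 7920 × 10⁻³ mmol = 7.92
Sum: 1.74 + 6.54 + 4.38 + 7.92 = 20.58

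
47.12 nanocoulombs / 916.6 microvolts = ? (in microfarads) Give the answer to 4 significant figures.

(47.12 × 10⁻⁹) / (916.6 × 10⁻⁶) = 0.0514074 × 10⁻³ F

51.41 microfarads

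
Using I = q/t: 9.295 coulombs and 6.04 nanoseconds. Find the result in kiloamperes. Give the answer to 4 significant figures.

(9.295) / (6.04 × 10^-9) = 1.53891 × 10^9 A

1539000 kiloamperes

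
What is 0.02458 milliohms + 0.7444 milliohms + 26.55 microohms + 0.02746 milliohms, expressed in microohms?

822.99 microohms

In microohms:
  0.02458 milliohms = 0.02458 × 10^3 microohms = 24.58
  0.7444 milliohms = 0.7444 × 10^3 microohms = 744.4
  26.55 microohms → 26.55
  0.02746 milliohms = 0.02746 × 10^3 microohms = 27.46
Sum: 24.58 + 744.4 + 26.55 + 27.46 = 822.99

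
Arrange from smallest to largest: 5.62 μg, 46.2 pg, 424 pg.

5.62 μg = 0.00000562 g
46.2 pg = 0.0000000000462 g
424 pg = 0.000000000424 g

46.2 pg < 424 pg < 5.62 μg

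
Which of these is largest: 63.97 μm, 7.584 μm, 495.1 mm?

63.97 μm = 0.00006397 m
7.584 μm = 0.000007584 m
495.1 mm = 0.4951 m

495.1 mm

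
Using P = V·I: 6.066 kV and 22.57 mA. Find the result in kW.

6.066 × 10³ × 22.57 × 10⁻³ = 136.90962 W

0.13690962 kW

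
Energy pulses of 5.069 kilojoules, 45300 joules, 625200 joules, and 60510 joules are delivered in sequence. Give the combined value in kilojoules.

736.079 kilojoules

In kilojoules:
  5.069 kilojoules → 5.069
  45300 joules = 45300e-3 kilojoules = 45.3
  625200 joules = 625200e-3 kilojoules = 625.2
  60510 joules = 60510e-3 kilojoules = 60.51
Sum: 5.069 + 45.3 + 625.2 + 60.51 = 736.079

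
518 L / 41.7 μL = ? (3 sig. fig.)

(518) / (41.7 × 10^-6) = 12.42 × 10^6

12400000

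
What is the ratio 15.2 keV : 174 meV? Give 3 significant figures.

87400

(15.2e3) / (174e-3) = 0.08736e6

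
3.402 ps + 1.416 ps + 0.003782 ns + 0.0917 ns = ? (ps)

100.3 ps

In ps:
  3.402 ps → 3.402
  1.416 ps → 1.416
  0.003782 ns = 0.003782 × 10^3 ps = 3.782
  0.0917 ns = 0.0917 × 10^3 ps = 91.7
Sum: 3.402 + 1.416 + 3.782 + 91.7 = 100.3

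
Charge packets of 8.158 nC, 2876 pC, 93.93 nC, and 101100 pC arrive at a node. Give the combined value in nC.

206.064 nC

In nC:
  8.158 nC → 8.158
  2876 pC = 2876 × 10^-3 nC = 2.876
  93.93 nC → 93.93
  101100 pC = 101100 × 10^-3 nC = 101.1
Sum: 8.158 + 2.876 + 93.93 + 101.1 = 206.064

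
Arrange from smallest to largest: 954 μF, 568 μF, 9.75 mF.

568 μF < 954 μF < 9.75 mF

954 μF = 0.000954 F
568 μF = 0.000568 F
9.75 mF = 0.00975 F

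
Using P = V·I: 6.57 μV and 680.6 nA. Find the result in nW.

0.004471542 nW

6.57 × 10^-6 × 680.6 × 10^-9 = 4471.542 × 10^-15 W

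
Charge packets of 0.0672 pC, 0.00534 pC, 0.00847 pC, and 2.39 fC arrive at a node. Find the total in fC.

83.4 fC

In fC:
  0.0672 pC = 0.0672 × 10³ fC = 67.2
  0.00534 pC = 0.00534 × 10³ fC = 5.34
  0.00847 pC = 0.00847 × 10³ fC = 8.47
  2.39 fC → 2.39
Sum: 67.2 + 5.34 + 8.47 + 2.39 = 83.4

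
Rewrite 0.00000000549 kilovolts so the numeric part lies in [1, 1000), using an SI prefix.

5.49 microvolts

= 5.49e-6 volts; 1e-6 is micro.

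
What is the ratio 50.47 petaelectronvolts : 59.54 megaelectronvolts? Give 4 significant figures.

(50.47 × 10^15) / (59.54 × 10^6) = 0.84767 × 10^9

847700000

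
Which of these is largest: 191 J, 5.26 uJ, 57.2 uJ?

191 J = 191 J
5.26 uJ = 0.00000526 J
57.2 uJ = 0.0000572 J

191 J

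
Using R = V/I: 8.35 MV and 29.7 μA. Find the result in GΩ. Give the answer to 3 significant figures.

(8.35e6) / (29.7e-6) = 0.28114e12 Ω

281 GΩ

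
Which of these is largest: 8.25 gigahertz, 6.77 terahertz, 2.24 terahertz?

8.25 gigahertz = 8250000000 hertz
6.77 terahertz = 6770000000000 hertz
2.24 terahertz = 2240000000000 hertz

6.77 terahertz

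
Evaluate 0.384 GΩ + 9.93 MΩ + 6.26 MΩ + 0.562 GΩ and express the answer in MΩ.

In MΩ:
  0.384 GΩ = 0.384e3 MΩ = 384
  9.93 MΩ → 9.93
  6.26 MΩ → 6.26
  0.562 GΩ = 0.562e3 MΩ = 562
Sum: 384 + 9.93 + 6.26 + 562 = 962.19

962.19 MΩ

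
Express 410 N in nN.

410000000000 nN

(no prefix) = 1e0, nano = 1e-9; factor is 1e9.
410 × 1e9 = 410000000000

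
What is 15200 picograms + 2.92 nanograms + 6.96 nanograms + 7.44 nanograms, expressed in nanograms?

32.52 nanograms

In nanograms:
  15200 picograms = 15200 × 10^-3 nanograms = 15.2
  2.92 nanograms → 2.92
  6.96 nanograms → 6.96
  7.44 nanograms → 7.44
Sum: 15.2 + 2.92 + 6.96 + 7.44 = 32.52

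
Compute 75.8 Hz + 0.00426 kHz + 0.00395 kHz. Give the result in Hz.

84.01 Hz

In Hz:
  75.8 Hz → 75.8
  0.00426 kHz = 0.00426 × 10^3 Hz = 4.26
  0.00395 kHz = 0.00395 × 10^3 Hz = 3.95
Sum: 75.8 + 4.26 + 3.95 = 84.01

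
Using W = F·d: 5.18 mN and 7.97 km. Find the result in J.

41.2846 J

5.18e-3 × 7.97e3 = 41.2846 J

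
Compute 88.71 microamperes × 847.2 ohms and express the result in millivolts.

75.155112 millivolts

88.71 × 10⁻⁶ × 847.2 = 75155.112 × 10⁻⁶ V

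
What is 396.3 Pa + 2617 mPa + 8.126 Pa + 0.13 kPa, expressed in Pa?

537.043 Pa

In Pa:
  396.3 Pa → 396.3
  2617 mPa = 2617 × 10^-3 Pa = 2.617
  8.126 Pa → 8.126
  0.13 kPa = 0.13 × 10^3 Pa = 130
Sum: 396.3 + 2.617 + 8.126 + 130 = 537.043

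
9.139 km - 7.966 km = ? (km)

In km:
  9.139 km → 9.139
  7.966 km → 7.966
Difference: 9.139 - 7.966 = 1.173

1.173 km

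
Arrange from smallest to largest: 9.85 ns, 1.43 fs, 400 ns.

1.43 fs < 9.85 ns < 400 ns

9.85 ns = 0.00000000985 s
1.43 fs = 0.00000000000000143 s
400 ns = 0.0000004 s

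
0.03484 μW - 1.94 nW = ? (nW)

In nW:
  0.03484 μW = 0.03484 × 10³ nW = 34.84
  1.94 nW → 1.94
Difference: 34.84 - 1.94 = 32.9

32.9 nW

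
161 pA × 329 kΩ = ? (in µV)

52.969 µV

161 × 10⁻¹² × 329 × 10³ = 52969 × 10⁻⁹ V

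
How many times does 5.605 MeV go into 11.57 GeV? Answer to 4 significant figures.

(11.57e9) / (5.605e6) = 2.0642e3

2064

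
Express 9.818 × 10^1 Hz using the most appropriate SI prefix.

= 98.18 Hz; mantissa already in [1, 1000).

98.18 Hz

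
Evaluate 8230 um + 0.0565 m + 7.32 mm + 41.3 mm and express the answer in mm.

113.35 mm

In mm:
  8230 um = 8230e-3 mm = 8.23
  0.0565 m = 0.0565e3 mm = 56.5
  7.32 mm → 7.32
  41.3 mm → 41.3
Sum: 8.23 + 56.5 + 7.32 + 41.3 = 113.35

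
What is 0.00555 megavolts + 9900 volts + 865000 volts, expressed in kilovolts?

In kilovolts:
  0.00555 megavolts = 0.00555 × 10^3 kilovolts = 5.55
  9900 volts = 9900 × 10^-3 kilovolts = 9.9
  865000 volts = 865000 × 10^-3 kilovolts = 865
Sum: 5.55 + 9.9 + 865 = 880.45

880.45 kilovolts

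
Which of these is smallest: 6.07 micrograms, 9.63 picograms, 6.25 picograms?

6.25 picograms

6.07 micrograms = 0.00000607 grams
9.63 picograms = 0.00000000000963 grams
6.25 picograms = 0.00000000000625 grams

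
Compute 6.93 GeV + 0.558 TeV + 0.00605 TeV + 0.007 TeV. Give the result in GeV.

In GeV:
  6.93 GeV → 6.93
  0.558 TeV = 0.558 × 10³ GeV = 558
  0.00605 TeV = 0.00605 × 10³ GeV = 6.05
  0.007 TeV = 0.007 × 10³ GeV = 7
Sum: 6.93 + 558 + 6.05 + 7 = 577.98

577.98 GeV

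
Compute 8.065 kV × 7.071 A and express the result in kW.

57.027615 kW

8.065 × 10^3 × 7.071 = 57.027615 × 10^3 W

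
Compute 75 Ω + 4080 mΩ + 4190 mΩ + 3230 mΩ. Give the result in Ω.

86.5 Ω

In Ω:
  75 Ω → 75
  4080 mΩ = 4080e-3 Ω = 4.08
  4190 mΩ = 4190e-3 Ω = 4.19
  3230 mΩ = 3230e-3 Ω = 3.23
Sum: 75 + 4.08 + 4.19 + 3.23 = 86.5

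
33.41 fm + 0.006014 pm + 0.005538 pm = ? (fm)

In fm:
  33.41 fm → 33.41
  0.006014 pm = 0.006014 × 10^3 fm = 6.014
  0.005538 pm = 0.005538 × 10^3 fm = 5.538
Sum: 33.41 + 6.014 + 5.538 = 44.962

44.962 fm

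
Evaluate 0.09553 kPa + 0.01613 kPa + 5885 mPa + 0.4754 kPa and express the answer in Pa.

592.945 Pa

In Pa:
  0.09553 kPa = 0.09553e3 Pa = 95.53
  0.01613 kPa = 0.01613e3 Pa = 16.13
  5885 mPa = 5885e-3 Pa = 5.885
  0.4754 kPa = 0.4754e3 Pa = 475.4
Sum: 95.53 + 16.13 + 5.885 + 475.4 = 592.945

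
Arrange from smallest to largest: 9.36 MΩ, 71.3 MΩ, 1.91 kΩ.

1.91 kΩ < 9.36 MΩ < 71.3 MΩ

9.36 MΩ = 9360000 Ω
71.3 MΩ = 71300000 Ω
1.91 kΩ = 1910 Ω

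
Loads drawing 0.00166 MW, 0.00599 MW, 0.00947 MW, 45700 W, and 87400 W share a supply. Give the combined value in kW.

In kW:
  0.00166 MW = 0.00166 × 10³ kW = 1.66
  0.00599 MW = 0.00599 × 10³ kW = 5.99
  0.00947 MW = 0.00947 × 10³ kW = 9.47
  45700 W = 45700 × 10⁻³ kW = 45.7
  87400 W = 87400 × 10⁻³ kW = 87.4
Sum: 1.66 + 5.99 + 9.47 + 45.7 + 87.4 = 150.22

150.22 kW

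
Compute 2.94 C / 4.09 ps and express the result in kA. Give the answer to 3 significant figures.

(2.94) / (4.09e-12) = 0.71883e12 A

719000000 kA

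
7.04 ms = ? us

7040 us

milli = 10⁻³, micro = 10⁻⁶; factor is 10³.
7.04 × 10³ = 7040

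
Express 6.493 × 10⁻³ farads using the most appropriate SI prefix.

6.493 millifarads

= 6.493 × 10⁻³ farads; 10⁻³ is milli.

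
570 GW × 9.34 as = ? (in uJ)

5.3238 uJ

570 × 10^9 × 9.34 × 10^-18 = 5323.8 × 10^-9 J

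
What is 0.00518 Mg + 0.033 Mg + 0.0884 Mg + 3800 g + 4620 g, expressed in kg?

In kg:
  0.00518 Mg = 0.00518 × 10^3 kg = 5.18
  0.033 Mg = 0.033 × 10^3 kg = 33
  0.0884 Mg = 0.0884 × 10^3 kg = 88.4
  3800 g = 3800 × 10^-3 kg = 3.8
  4620 g = 4620 × 10^-3 kg = 4.62
Sum: 5.18 + 33 + 88.4 + 3.8 + 4.62 = 135

135 kg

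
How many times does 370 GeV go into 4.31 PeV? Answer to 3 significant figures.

11600

(4.31e15) / (370e9) = 0.01165e6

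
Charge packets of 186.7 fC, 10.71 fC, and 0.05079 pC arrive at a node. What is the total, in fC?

248.2 fC

In fC:
  186.7 fC → 186.7
  10.71 fC → 10.71
  0.05079 pC = 0.05079 × 10³ fC = 50.79
Sum: 186.7 + 10.71 + 50.79 = 248.2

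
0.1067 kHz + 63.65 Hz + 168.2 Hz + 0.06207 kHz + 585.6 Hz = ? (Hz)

In Hz:
  0.1067 kHz = 0.1067 × 10³ Hz = 106.7
  63.65 Hz → 63.65
  168.2 Hz → 168.2
  0.06207 kHz = 0.06207 × 10³ Hz = 62.07
  585.6 Hz → 585.6
Sum: 106.7 + 63.65 + 168.2 + 62.07 + 585.6 = 986.22

986.22 Hz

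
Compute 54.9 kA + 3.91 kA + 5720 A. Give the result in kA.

64.53 kA

In kA:
  54.9 kA → 54.9
  3.91 kA → 3.91
  5720 A = 5720 × 10^-3 kA = 5.72
Sum: 54.9 + 3.91 + 5.72 = 64.53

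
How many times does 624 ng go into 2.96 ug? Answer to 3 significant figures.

(2.96 × 10^-6) / (624 × 10^-9) = 0.004744 × 10^3

4.74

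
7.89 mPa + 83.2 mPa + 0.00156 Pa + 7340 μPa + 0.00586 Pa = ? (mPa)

In mPa:
  7.89 mPa → 7.89
  83.2 mPa → 83.2
  0.00156 Pa = 0.00156 × 10^3 mPa = 1.56
  7340 μPa = 7340 × 10^-3 mPa = 7.34
  0.00586 Pa = 0.00586 × 10^3 mPa = 5.86
Sum: 7.89 + 83.2 + 1.56 + 7.34 + 5.86 = 105.85

105.85 mPa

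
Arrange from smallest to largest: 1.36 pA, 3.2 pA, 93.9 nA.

1.36 pA = 0.00000000000136 A
3.2 pA = 0.0000000000032 A
93.9 nA = 0.0000000939 A

1.36 pA < 3.2 pA < 93.9 nA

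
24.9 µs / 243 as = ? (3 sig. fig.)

(24.9e-6) / (243e-18) = 0.1025e12

102000000000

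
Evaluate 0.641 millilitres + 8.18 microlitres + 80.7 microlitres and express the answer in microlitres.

In microlitres:
  0.641 millilitres = 0.641 × 10^3 microlitres = 641
  8.18 microlitres → 8.18
  80.7 microlitres → 80.7
Sum: 641 + 8.18 + 80.7 = 729.88

729.88 microlitres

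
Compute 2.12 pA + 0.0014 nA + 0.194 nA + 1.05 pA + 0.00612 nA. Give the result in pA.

204.69 pA

In pA:
  2.12 pA → 2.12
  0.0014 nA = 0.0014e3 pA = 1.4
  0.194 nA = 0.194e3 pA = 194
  1.05 pA → 1.05
  0.00612 nA = 0.00612e3 pA = 6.12
Sum: 2.12 + 1.4 + 194 + 1.05 + 6.12 = 204.69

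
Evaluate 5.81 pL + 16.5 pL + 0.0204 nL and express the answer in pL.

In pL:
  5.81 pL → 5.81
  16.5 pL → 16.5
  0.0204 nL = 0.0204 × 10^3 pL = 20.4
Sum: 5.81 + 16.5 + 20.4 = 42.71

42.71 pL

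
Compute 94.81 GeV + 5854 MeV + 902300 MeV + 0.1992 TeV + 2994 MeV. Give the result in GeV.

1205.158 GeV

In GeV:
  94.81 GeV → 94.81
  5854 MeV = 5854e-3 GeV = 5.854
  902300 MeV = 902300e-3 GeV = 902.3
  0.1992 TeV = 0.1992e3 GeV = 199.2
  2994 MeV = 2994e-3 GeV = 2.994
Sum: 94.81 + 5.854 + 902.3 + 199.2 + 2.994 = 1205.158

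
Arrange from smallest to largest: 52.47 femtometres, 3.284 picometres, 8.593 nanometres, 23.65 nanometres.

52.47 femtometres < 3.284 picometres < 8.593 nanometres < 23.65 nanometres

52.47 femtometres = 0.00000000000005247 metres
3.284 picometres = 0.000000000003284 metres
8.593 nanometres = 0.000000008593 metres
23.65 nanometres = 0.00000002365 metres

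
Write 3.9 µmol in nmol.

micro = 10^-6, nano = 10^-9; factor is 10^3.
3.9 × 10^3 = 3900

3900 nmol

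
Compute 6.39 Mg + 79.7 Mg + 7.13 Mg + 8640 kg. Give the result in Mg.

In Mg:
  6.39 Mg → 6.39
  79.7 Mg → 79.7
  7.13 Mg → 7.13
  8640 kg = 8640 × 10⁻³ Mg = 8.64
Sum: 6.39 + 79.7 + 7.13 + 8.64 = 101.86

101.86 Mg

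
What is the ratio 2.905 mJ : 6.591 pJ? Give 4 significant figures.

(2.905 × 10⁻³) / (6.591 × 10⁻¹²) = 0.44075 × 10⁹

440800000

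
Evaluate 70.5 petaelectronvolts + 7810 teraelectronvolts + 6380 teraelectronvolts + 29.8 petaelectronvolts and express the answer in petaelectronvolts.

114.49 petaelectronvolts

In petaelectronvolts:
  70.5 petaelectronvolts → 70.5
  7810 teraelectronvolts = 7810 × 10^-3 petaelectronvolts = 7.81
  6380 teraelectronvolts = 6380 × 10^-3 petaelectronvolts = 6.38
  29.8 petaelectronvolts → 29.8
Sum: 70.5 + 7.81 + 6.38 + 29.8 = 114.49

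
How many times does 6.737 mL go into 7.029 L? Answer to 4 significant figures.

(7.029) / (6.737 × 10⁻³) = 1.0433 × 10³

1043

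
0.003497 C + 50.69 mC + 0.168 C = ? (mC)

222.187 mC

In mC:
  0.003497 C = 0.003497 × 10³ mC = 3.497
  50.69 mC → 50.69
  0.168 C = 0.168 × 10³ mC = 168
Sum: 3.497 + 50.69 + 168 = 222.187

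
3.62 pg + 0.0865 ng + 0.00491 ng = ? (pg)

In pg:
  3.62 pg → 3.62
  0.0865 ng = 0.0865 × 10³ pg = 86.5
  0.00491 ng = 0.00491 × 10³ pg = 4.91
Sum: 3.62 + 86.5 + 4.91 = 95.03

95.03 pg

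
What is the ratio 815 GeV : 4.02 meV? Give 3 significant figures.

203000000000000

(815e9) / (4.02e-3) = 202.7e12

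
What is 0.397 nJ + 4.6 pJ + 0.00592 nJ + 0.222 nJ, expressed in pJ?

In pJ:
  0.397 nJ = 0.397 × 10³ pJ = 397
  4.6 pJ → 4.6
  0.00592 nJ = 0.00592 × 10³ pJ = 5.92
  0.222 nJ = 0.222 × 10³ pJ = 222
Sum: 397 + 4.6 + 5.92 + 222 = 629.52

629.52 pJ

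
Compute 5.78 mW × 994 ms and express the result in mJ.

5.78e-3 × 994e-3 = 5745.32e-6 J

5.74532 mJ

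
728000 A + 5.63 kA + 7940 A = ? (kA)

In kA:
  728000 A = 728000 × 10⁻³ kA = 728
  5.63 kA → 5.63
  7940 A = 7940 × 10⁻³ kA = 7.94
Sum: 728 + 5.63 + 7.94 = 741.57

741.57 kA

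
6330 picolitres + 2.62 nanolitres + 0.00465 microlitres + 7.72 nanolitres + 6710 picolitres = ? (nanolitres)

In nanolitres:
  6330 picolitres = 6330 × 10^-3 nanolitres = 6.33
  2.62 nanolitres → 2.62
  0.00465 microlitres = 0.00465 × 10^3 nanolitres = 4.65
  7.72 nanolitres → 7.72
  6710 picolitres = 6710 × 10^-3 nanolitres = 6.71
Sum: 6.33 + 2.62 + 4.65 + 7.72 + 6.71 = 28.03

28.03 nanolitres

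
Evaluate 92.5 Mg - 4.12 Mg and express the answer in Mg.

In Mg:
  92.5 Mg → 92.5
  4.12 Mg → 4.12
Difference: 92.5 - 4.12 = 88.38

88.38 Mg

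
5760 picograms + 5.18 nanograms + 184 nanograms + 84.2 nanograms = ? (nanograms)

279.14 nanograms

In nanograms:
  5760 picograms = 5760 × 10⁻³ nanograms = 5.76
  5.18 nanograms → 5.18
  184 nanograms → 184
  84.2 nanograms → 84.2
Sum: 5.76 + 5.18 + 184 + 84.2 = 279.14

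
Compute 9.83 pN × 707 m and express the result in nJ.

9.83 × 10⁻¹² × 707 = 6949.81 × 10⁻¹² J

6.94981 nJ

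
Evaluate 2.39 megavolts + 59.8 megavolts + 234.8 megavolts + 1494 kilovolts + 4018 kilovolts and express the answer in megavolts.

In megavolts:
  2.39 megavolts → 2.39
  59.8 megavolts → 59.8
  234.8 megavolts → 234.8
  1494 kilovolts = 1494 × 10⁻³ megavolts = 1.494
  4018 kilovolts = 4018 × 10⁻³ megavolts = 4.018
Sum: 2.39 + 59.8 + 234.8 + 1.494 + 4.018 = 302.502

302.502 megavolts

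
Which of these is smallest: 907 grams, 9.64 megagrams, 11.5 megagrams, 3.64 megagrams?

907 grams

907 grams = 907 grams
9.64 megagrams = 9640000 grams
11.5 megagrams = 11500000 grams
3.64 megagrams = 3640000 grams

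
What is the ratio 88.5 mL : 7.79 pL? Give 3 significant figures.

11400000000

(88.5 × 10^-3) / (7.79 × 10^-12) = 11.36 × 10^9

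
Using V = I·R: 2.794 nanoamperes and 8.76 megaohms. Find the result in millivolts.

24.47544 millivolts

2.794 × 10^-9 × 8.76 × 10^6 = 24.47544 × 10^-3 V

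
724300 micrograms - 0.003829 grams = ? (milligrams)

720.471 milligrams

In milligrams:
  724300 micrograms = 724300 × 10⁻³ milligrams = 724.3
  0.003829 grams = 0.003829 × 10³ milligrams = 3.829
Difference: 724.3 - 3.829 = 720.471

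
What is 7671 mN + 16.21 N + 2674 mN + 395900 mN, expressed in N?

422.455 N

In N:
  7671 mN = 7671e-3 N = 7.671
  16.21 N → 16.21
  2674 mN = 2674e-3 N = 2.674
  395900 mN = 395900e-3 N = 395.9
Sum: 7.671 + 16.21 + 2.674 + 395.9 = 422.455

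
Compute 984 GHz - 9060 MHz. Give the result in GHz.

974.94 GHz

In GHz:
  984 GHz → 984
  9060 MHz = 9060e-3 GHz = 9.06
Difference: 984 - 9.06 = 974.94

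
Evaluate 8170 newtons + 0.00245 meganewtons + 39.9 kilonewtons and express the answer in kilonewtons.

In kilonewtons:
  8170 newtons = 8170 × 10^-3 kilonewtons = 8.17
  0.00245 meganewtons = 0.00245 × 10^3 kilonewtons = 2.45
  39.9 kilonewtons → 39.9
Sum: 8.17 + 2.45 + 39.9 = 50.52

50.52 kilonewtons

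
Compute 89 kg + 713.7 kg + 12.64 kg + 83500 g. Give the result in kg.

In kg:
  89 kg → 89
  713.7 kg → 713.7
  12.64 kg → 12.64
  83500 g = 83500e-3 kg = 83.5
Sum: 89 + 713.7 + 12.64 + 83.5 = 898.84

898.84 kg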